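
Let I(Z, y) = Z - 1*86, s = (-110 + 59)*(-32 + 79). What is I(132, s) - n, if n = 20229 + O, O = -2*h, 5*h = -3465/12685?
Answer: -256022741/12685 ≈ -20183.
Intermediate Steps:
s = -2397 (s = -51*47 = -2397)
h = -693/12685 (h = (-3465/12685)/5 = (-3465*1/12685)/5 = (⅕)*(-693/2537) = -693/12685 ≈ -0.054631)
O = 1386/12685 (O = -2*(-693/12685) = 1386/12685 ≈ 0.10926)
I(Z, y) = -86 + Z (I(Z, y) = Z - 86 = -86 + Z)
n = 256606251/12685 (n = 20229 + 1386/12685 = 256606251/12685 ≈ 20229.)
I(132, s) - n = (-86 + 132) - 1*256606251/12685 = 46 - 256606251/12685 = -256022741/12685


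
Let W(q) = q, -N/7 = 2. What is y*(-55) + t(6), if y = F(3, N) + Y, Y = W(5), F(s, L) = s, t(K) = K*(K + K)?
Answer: -368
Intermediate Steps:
N = -14 (N = -7*2 = -14)
t(K) = 2*K² (t(K) = K*(2*K) = 2*K²)
Y = 5
y = 8 (y = 3 + 5 = 8)
y*(-55) + t(6) = 8*(-55) + 2*6² = -440 + 2*36 = -440 + 72 = -368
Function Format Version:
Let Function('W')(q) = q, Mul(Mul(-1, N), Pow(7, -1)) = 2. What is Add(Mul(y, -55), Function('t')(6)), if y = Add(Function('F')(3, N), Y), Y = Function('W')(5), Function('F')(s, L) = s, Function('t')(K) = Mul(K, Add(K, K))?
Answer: -368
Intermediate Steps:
N = -14 (N = Mul(-7, 2) = -14)
Function('t')(K) = Mul(2, Pow(K, 2)) (Function('t')(K) = Mul(K, Mul(2, K)) = Mul(2, Pow(K, 2)))
Y = 5
y = 8 (y = Add(3, 5) = 8)
Add(Mul(y, -55), Function('t')(6)) = Add(Mul(8, -55), Mul(2, Pow(6, 2))) = Add(-440, Mul(2, 36)) = Add(-440, 72) = -368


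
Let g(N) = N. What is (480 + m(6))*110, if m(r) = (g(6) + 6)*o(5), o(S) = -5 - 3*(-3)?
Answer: 58080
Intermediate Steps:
o(S) = 4 (o(S) = -5 + 9 = 4)
m(r) = 48 (m(r) = (6 + 6)*4 = 12*4 = 48)
(480 + m(6))*110 = (480 + 48)*110 = 528*110 = 58080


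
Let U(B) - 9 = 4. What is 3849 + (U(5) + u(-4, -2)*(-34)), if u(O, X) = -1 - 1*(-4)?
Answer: 3760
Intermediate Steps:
U(B) = 13 (U(B) = 9 + 4 = 13)
u(O, X) = 3 (u(O, X) = -1 + 4 = 3)
3849 + (U(5) + u(-4, -2)*(-34)) = 3849 + (13 + 3*(-34)) = 3849 + (13 - 102) = 3849 - 89 = 3760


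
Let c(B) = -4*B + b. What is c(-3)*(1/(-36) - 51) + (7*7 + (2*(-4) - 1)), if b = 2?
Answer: -12139/18 ≈ -674.39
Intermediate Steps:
c(B) = 2 - 4*B (c(B) = -4*B + 2 = 2 - 4*B)
c(-3)*(1/(-36) - 51) + (7*7 + (2*(-4) - 1)) = (2 - 4*(-3))*(1/(-36) - 51) + (7*7 + (2*(-4) - 1)) = (2 + 12)*(-1/36 - 51) + (49 + (-8 - 1)) = 14*(-1837/36) + (49 - 9) = -12859/18 + 40 = -12139/18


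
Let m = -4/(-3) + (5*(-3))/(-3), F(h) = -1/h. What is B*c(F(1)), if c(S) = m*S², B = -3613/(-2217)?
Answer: 68647/6651 ≈ 10.321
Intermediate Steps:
B = 3613/2217 (B = -3613*(-1/2217) = 3613/2217 ≈ 1.6297)
m = 19/3 (m = -4*(-⅓) - 15*(-⅓) = 4/3 + 5 = 19/3 ≈ 6.3333)
c(S) = 19*S²/3
B*c(F(1)) = 3613*(19*(-1/1)²/3)/2217 = 3613*(19*(-1*1)²/3)/2217 = 3613*((19/3)*(-1)²)/2217 = 3613*((19/3)*1)/2217 = (3613/2217)*(19/3) = 68647/6651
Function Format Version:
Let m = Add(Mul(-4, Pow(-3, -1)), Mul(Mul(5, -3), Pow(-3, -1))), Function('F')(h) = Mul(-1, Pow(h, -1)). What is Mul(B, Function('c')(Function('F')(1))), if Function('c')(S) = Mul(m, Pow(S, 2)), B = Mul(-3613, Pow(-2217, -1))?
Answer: Rational(68647, 6651) ≈ 10.321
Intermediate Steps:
B = Rational(3613, 2217) (B = Mul(-3613, Rational(-1, 2217)) = Rational(3613, 2217) ≈ 1.6297)
m = Rational(19, 3) (m = Add(Mul(-4, Rational(-1, 3)), Mul(-15, Rational(-1, 3))) = Add(Rational(4, 3), 5) = Rational(19, 3) ≈ 6.3333)
Function('c')(S) = Mul(Rational(19, 3), Pow(S, 2))
Mul(B, Function('c')(Function('F')(1))) = Mul(Rational(3613, 2217), Mul(Rational(19, 3), Pow(Mul(-1, Pow(1, -1)), 2))) = Mul(Rational(3613, 2217), Mul(Rational(19, 3), Pow(Mul(-1, 1), 2))) = Mul(Rational(3613, 2217), Mul(Rational(19, 3), Pow(-1, 2))) = Mul(Rational(3613, 2217), Mul(Rational(19, 3), 1)) = Mul(Rational(3613, 2217), Rational(19, 3)) = Rational(68647, 6651)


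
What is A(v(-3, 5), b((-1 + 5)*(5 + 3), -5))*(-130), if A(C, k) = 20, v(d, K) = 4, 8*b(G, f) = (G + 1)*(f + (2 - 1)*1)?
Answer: -2600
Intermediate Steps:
b(G, f) = (1 + G)*(1 + f)/8 (b(G, f) = ((G + 1)*(f + (2 - 1)*1))/8 = ((1 + G)*(f + 1*1))/8 = ((1 + G)*(f + 1))/8 = ((1 + G)*(1 + f))/8 = (1 + G)*(1 + f)/8)
A(v(-3, 5), b((-1 + 5)*(5 + 3), -5))*(-130) = 20*(-130) = -2600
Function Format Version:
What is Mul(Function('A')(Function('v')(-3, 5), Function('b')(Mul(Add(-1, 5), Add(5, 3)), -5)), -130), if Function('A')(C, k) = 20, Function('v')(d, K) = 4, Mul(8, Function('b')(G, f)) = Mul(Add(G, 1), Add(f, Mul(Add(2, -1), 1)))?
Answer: -2600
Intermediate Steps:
Function('b')(G, f) = Mul(Rational(1, 8), Add(1, G), Add(1, f)) (Function('b')(G, f) = Mul(Rational(1, 8), Mul(Add(G, 1), Add(f, Mul(Add(2, -1), 1)))) = Mul(Rational(1, 8), Mul(Add(1, G), Add(f, Mul(1, 1)))) = Mul(Rational(1, 8), Mul(Add(1, G), Add(f, 1))) = Mul(Rational(1, 8), Mul(Add(1, G), Add(1, f))) = Mul(Rational(1, 8), Add(1, G), Add(1, f)))
Mul(Function('A')(Function('v')(-3, 5), Function('b')(Mul(Add(-1, 5), Add(5, 3)), -5)), -130) = Mul(20, -130) = -2600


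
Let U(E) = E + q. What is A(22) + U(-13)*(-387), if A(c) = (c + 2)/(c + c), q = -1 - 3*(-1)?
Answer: 46833/11 ≈ 4257.5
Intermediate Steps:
q = 2 (q = -1 + 3 = 2)
A(c) = (2 + c)/(2*c) (A(c) = (2 + c)/((2*c)) = (2 + c)*(1/(2*c)) = (2 + c)/(2*c))
U(E) = 2 + E (U(E) = E + 2 = 2 + E)
A(22) + U(-13)*(-387) = (½)*(2 + 22)/22 + (2 - 13)*(-387) = (½)*(1/22)*24 - 11*(-387) = 6/11 + 4257 = 46833/11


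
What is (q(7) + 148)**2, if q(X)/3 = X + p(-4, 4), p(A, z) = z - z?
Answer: 28561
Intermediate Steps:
p(A, z) = 0
q(X) = 3*X (q(X) = 3*(X + 0) = 3*X)
(q(7) + 148)**2 = (3*7 + 148)**2 = (21 + 148)**2 = 169**2 = 28561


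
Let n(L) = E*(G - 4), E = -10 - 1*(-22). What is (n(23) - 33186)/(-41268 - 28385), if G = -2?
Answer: 33258/69653 ≈ 0.47748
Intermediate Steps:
E = 12 (E = -10 + 22 = 12)
n(L) = -72 (n(L) = 12*(-2 - 4) = 12*(-6) = -72)
(n(23) - 33186)/(-41268 - 28385) = (-72 - 33186)/(-41268 - 28385) = -33258/(-69653) = -33258*(-1/69653) = 33258/69653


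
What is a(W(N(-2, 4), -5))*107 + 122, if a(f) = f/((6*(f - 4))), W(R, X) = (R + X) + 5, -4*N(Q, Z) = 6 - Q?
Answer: 2303/18 ≈ 127.94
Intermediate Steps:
N(Q, Z) = -3/2 + Q/4 (N(Q, Z) = -(6 - Q)/4 = -3/2 + Q/4)
W(R, X) = 5 + R + X
a(f) = f/(-24 + 6*f) (a(f) = f/((6*(-4 + f))) = f/(-24 + 6*f))
a(W(N(-2, 4), -5))*107 + 122 = ((5 + (-3/2 + (1/4)*(-2)) - 5)/(6*(-4 + (5 + (-3/2 + (1/4)*(-2)) - 5))))*107 + 122 = ((5 + (-3/2 - 1/2) - 5)/(6*(-4 + (5 + (-3/2 - 1/2) - 5))))*107 + 122 = ((5 - 2 - 5)/(6*(-4 + (5 - 2 - 5))))*107 + 122 = ((1/6)*(-2)/(-4 - 2))*107 + 122 = ((1/6)*(-2)/(-6))*107 + 122 = ((1/6)*(-2)*(-1/6))*107 + 122 = (1/18)*107 + 122 = 107/18 + 122 = 2303/18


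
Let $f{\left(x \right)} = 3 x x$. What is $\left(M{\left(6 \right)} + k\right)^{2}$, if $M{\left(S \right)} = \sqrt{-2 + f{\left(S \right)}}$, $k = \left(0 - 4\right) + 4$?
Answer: $106$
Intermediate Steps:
$f{\left(x \right)} = 3 x^{2}$
$k = 0$ ($k = -4 + 4 = 0$)
$M{\left(S \right)} = \sqrt{-2 + 3 S^{2}}$
$\left(M{\left(6 \right)} + k\right)^{2} = \left(\sqrt{-2 + 3 \cdot 6^{2}} + 0\right)^{2} = \left(\sqrt{-2 + 3 \cdot 36} + 0\right)^{2} = \left(\sqrt{-2 + 108} + 0\right)^{2} = \left(\sqrt{106} + 0\right)^{2} = \left(\sqrt{106}\right)^{2} = 106$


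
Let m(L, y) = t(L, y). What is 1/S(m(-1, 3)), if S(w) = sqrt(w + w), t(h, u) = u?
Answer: sqrt(6)/6 ≈ 0.40825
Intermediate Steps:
m(L, y) = y
S(w) = sqrt(2)*sqrt(w) (S(w) = sqrt(2*w) = sqrt(2)*sqrt(w))
1/S(m(-1, 3)) = 1/(sqrt(2)*sqrt(3)) = 1/(sqrt(6)) = sqrt(6)/6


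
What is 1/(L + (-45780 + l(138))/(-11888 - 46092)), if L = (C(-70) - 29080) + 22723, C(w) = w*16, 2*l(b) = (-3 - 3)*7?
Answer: -57980/433470659 ≈ -0.00013376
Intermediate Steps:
l(b) = -21 (l(b) = ((-3 - 3)*7)/2 = (-6*7)/2 = (½)*(-42) = -21)
C(w) = 16*w
L = -7477 (L = (16*(-70) - 29080) + 22723 = (-1120 - 29080) + 22723 = -30200 + 22723 = -7477)
1/(L + (-45780 + l(138))/(-11888 - 46092)) = 1/(-7477 + (-45780 - 21)/(-11888 - 46092)) = 1/(-7477 - 45801/(-57980)) = 1/(-7477 - 45801*(-1/57980)) = 1/(-7477 + 45801/57980) = 1/(-433470659/57980) = -57980/433470659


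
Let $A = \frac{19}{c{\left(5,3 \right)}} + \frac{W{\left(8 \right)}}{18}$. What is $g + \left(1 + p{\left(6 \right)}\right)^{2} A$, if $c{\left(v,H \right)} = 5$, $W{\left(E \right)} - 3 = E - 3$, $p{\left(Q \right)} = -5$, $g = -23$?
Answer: $\frac{2021}{45} \approx 44.911$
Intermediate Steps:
$W{\left(E \right)} = E$ ($W{\left(E \right)} = 3 + \left(E - 3\right) = 3 + \left(-3 + E\right) = E$)
$A = \frac{191}{45}$ ($A = \frac{19}{5} + \frac{8}{18} = 19 \cdot \frac{1}{5} + 8 \cdot \frac{1}{18} = \frac{19}{5} + \frac{4}{9} = \frac{191}{45} \approx 4.2444$)
$g + \left(1 + p{\left(6 \right)}\right)^{2} A = -23 + \left(1 - 5\right)^{2} \cdot \frac{191}{45} = -23 + \left(-4\right)^{2} \cdot \frac{191}{45} = -23 + 16 \cdot \frac{191}{45} = -23 + \frac{3056}{45} = \frac{2021}{45}$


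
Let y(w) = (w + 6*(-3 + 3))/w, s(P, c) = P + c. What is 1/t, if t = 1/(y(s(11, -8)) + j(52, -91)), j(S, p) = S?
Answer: 53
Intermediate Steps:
y(w) = 1 (y(w) = (w + 6*0)/w = (w + 0)/w = w/w = 1)
t = 1/53 (t = 1/(1 + 52) = 1/53 ≈ 0.018868)
1/t = 1/(1/53) = 53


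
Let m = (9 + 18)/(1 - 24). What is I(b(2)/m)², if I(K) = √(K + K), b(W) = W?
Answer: -92/27 ≈ -3.4074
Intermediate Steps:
m = -27/23 (m = 27/(-23) = 27*(-1/23) = -27/23 ≈ -1.1739)
I(K) = √2*√K (I(K) = √(2*K) = √2*√K)
I(b(2)/m)² = (√2*√(2/(-27/23)))² = (√2*√(2*(-23/27)))² = (√2*√(-46/27))² = (√2*(I*√138/9))² = (2*I*√69/9)² = -92/27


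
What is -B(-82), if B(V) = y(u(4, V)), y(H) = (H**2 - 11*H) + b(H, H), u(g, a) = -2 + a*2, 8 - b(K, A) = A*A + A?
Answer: -2000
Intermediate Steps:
b(K, A) = 8 - A - A**2 (b(K, A) = 8 - (A*A + A) = 8 - (A**2 + A) = 8 - (A + A**2) = 8 + (-A - A**2) = 8 - A - A**2)
u(g, a) = -2 + 2*a
y(H) = 8 - 12*H (y(H) = (H**2 - 11*H) + (8 - H - H**2) = 8 - 12*H)
B(V) = 32 - 24*V (B(V) = 8 - 12*(-2 + 2*V) = 8 + (24 - 24*V) = 32 - 24*V)
-B(-82) = -(32 - 24*(-82)) = -(32 + 1968) = -1*2000 = -2000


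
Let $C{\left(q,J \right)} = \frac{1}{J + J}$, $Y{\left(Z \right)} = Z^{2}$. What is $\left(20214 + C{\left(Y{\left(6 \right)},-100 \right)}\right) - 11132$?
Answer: $\frac{1816399}{200} \approx 9082.0$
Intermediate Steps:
$C{\left(q,J \right)} = \frac{1}{2 J}$
$\left(20214 + C{\left(Y{\left(6 \right)},-100 \right)}\right) - 11132 = \left(20214 + \frac{1}{2 \left(-100\right)}\right) - 11132 = \left(20214 + \frac{1}{2} \left(- \frac{1}{100}\right)\right) - 11132 = \left(20214 - \frac{1}{200}\right) - 11132 = \frac{4042799}{200} - 11132 = \frac{1816399}{200}$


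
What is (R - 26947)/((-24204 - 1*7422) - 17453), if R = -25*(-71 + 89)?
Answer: 27397/49079 ≈ 0.55822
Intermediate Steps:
R = -450 (R = -25*18 = -450)
(R - 26947)/((-24204 - 1*7422) - 17453) = (-450 - 26947)/((-24204 - 1*7422) - 17453) = -27397/((-24204 - 7422) - 17453) = -27397/(-31626 - 17453) = -27397/(-49079) = -27397*(-1/49079) = 27397/49079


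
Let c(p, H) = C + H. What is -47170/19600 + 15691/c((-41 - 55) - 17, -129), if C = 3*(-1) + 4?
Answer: -3919767/31360 ≈ -124.99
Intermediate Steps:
C = 1 (C = -3 + 4 = 1)
c(p, H) = 1 + H
-47170/19600 + 15691/c((-41 - 55) - 17, -129) = -47170/19600 + 15691/(1 - 129) = -47170*1/19600 + 15691/(-128) = -4717/1960 + 15691*(-1/128) = -4717/1960 - 15691/128 = -3919767/31360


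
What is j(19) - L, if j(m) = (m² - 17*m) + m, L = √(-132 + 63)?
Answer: 57 - I*√69 ≈ 57.0 - 8.3066*I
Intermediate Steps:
L = I*√69 (L = √(-69) = I*√69 ≈ 8.3066*I)
j(m) = m² - 16*m
j(19) - L = 19*(-16 + 19) - I*√69 = 19*3 - I*√69 = 57 - I*√69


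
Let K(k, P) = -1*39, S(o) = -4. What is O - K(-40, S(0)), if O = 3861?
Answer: 3900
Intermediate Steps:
K(k, P) = -39
O - K(-40, S(0)) = 3861 - 1*(-39) = 3861 + 39 = 3900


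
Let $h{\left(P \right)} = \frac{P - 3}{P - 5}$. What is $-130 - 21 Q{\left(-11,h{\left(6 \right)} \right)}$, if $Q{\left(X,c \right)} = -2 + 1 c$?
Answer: $-151$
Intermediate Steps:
$h{\left(P \right)} = \frac{-3 + P}{-5 + P}$
$Q{\left(X,c \right)} = -2 + c$
$-130 - 21 Q{\left(-11,h{\left(6 \right)} \right)} = -130 - 21 \left(-2 + \frac{-3 + 6}{-5 + 6}\right) = -130 - 21 \left(-2 + 1^{-1} \cdot 3\right) = -130 - 21 \left(-2 + 1 \cdot 3\right) = -130 - 21 \left(-2 + 3\right) = -130 - 21 = -151$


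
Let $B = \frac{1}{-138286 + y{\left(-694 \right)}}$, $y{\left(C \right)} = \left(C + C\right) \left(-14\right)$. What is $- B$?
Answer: $\frac{1}{118854} \approx 8.4137 \cdot 10^{-6}$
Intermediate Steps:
$y{\left(C \right)} = - 28 C$ ($y{\left(C \right)} = 2 C \left(-14\right) = - 28 C$)
$B = - \frac{1}{118854}$ ($B = \frac{1}{-138286 - -19432} = \frac{1}{-138286 + 19432} = \frac{1}{-118854} = - \frac{1}{118854} \approx -8.4137 \cdot 10^{-6}$)
$- B = \left(-1\right) \left(- \frac{1}{118854}\right) = \frac{1}{118854}$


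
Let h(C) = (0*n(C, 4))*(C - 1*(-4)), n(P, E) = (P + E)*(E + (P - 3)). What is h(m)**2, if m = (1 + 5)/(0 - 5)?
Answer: 0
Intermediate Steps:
m = -6/5 (m = 6/(-5) = 6*(-1/5) = -6/5 ≈ -1.2000)
n(P, E) = (E + P)*(-3 + E + P) (n(P, E) = (E + P)*(E + (-3 + P)) = (E + P)*(-3 + E + P))
h(C) = 0 (h(C) = (0*(4**2 + C**2 - 3*4 - 3*C + 2*4*C))*(C - 1*(-4)) = (0*(16 + C**2 - 12 - 3*C + 8*C))*(C + 4) = (0*(4 + C**2 + 5*C))*(4 + C) = 0*(4 + C) = 0)
h(m)**2 = 0**2 = 0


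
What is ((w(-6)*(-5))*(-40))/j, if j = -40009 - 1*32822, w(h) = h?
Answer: 400/24277 ≈ 0.016477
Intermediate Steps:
j = -72831 (j = -40009 - 32822 = -72831)
((w(-6)*(-5))*(-40))/j = (-6*(-5)*(-40))/(-72831) = (30*(-40))*(-1/72831) = -1200*(-1/72831) = 400/24277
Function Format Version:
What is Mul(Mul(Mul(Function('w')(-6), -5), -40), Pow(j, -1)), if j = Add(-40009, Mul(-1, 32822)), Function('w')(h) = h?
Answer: Rational(400, 24277) ≈ 0.016477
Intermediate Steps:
j = -72831 (j = Add(-40009, -32822) = -72831)
Mul(Mul(Mul(Function('w')(-6), -5), -40), Pow(j, -1)) = Mul(Mul(Mul(-6, -5), -40), Pow(-72831, -1)) = Mul(Mul(30, -40), Rational(-1, 72831)) = Mul(-1200, Rational(-1, 72831)) = Rational(400, 24277)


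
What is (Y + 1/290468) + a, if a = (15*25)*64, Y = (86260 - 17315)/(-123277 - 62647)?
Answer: 81006207014854/3375310777 ≈ 24000.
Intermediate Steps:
Y = -68945/185924 (Y = 68945/(-185924) = 68945*(-1/185924) = -68945/185924 ≈ -0.37082)
a = 24000 (a = 375*64 = 24000)
(Y + 1/290468) + a = (-68945/185924 + 1/290468) + 24000 = -1251633146/3375310777 + 24000 = 81006207014854/3375310777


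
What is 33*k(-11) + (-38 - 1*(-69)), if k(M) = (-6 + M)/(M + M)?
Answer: 113/2 ≈ 56.500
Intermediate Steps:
k(M) = (-6 + M)/(2*M) (k(M) = (-6 + M)/((2*M)) = (-6 + M)*(1/(2*M)) = (-6 + M)/(2*M))
33*k(-11) + (-38 - 1*(-69)) = 33*((1/2)*(-6 - 11)/(-11)) + (-38 - 1*(-69)) = 33*((1/2)*(-1/11)*(-17)) + (-38 + 69) = 33*(17/22) + 31 = 51/2 + 31 = 113/2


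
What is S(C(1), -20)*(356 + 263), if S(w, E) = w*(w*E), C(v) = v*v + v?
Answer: -49520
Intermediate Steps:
C(v) = v + v**2 (C(v) = v**2 + v = v + v**2)
S(w, E) = E*w**2 (S(w, E) = w*(E*w) = E*w**2)
S(C(1), -20)*(356 + 263) = (-20*(1 + 1)**2)*(356 + 263) = -20*(1*2)**2*619 = -20*2**2*619 = -20*4*619 = -80*619 = -49520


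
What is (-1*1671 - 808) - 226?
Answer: -2705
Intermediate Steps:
(-1*1671 - 808) - 226 = (-1671 - 808) - 226 = -2479 - 226 = -2705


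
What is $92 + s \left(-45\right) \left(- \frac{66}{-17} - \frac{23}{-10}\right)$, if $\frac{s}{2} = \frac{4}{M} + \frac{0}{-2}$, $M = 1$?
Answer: $- \frac{36272}{17} \approx -2133.6$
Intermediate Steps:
$s = 8$ ($s = 2 \left(\frac{4}{1} + \frac{0}{-2}\right) = 2 \left(4 \cdot 1 + 0 \left(- \frac{1}{2}\right)\right) = 2 \left(4 + 0\right) = 2 \cdot 4 = 8$)
$92 + s \left(-45\right) \left(- \frac{66}{-17} - \frac{23}{-10}\right) = 92 + 8 \left(-45\right) \left(- \frac{66}{-17} - \frac{23}{-10}\right) = 92 - 360 \left(\left(-66\right) \left(- \frac{1}{17}\right) - - \frac{23}{10}\right) = 92 - 360 \left(\frac{66}{17} + \frac{23}{10}\right) = 92 - \frac{37836}{17} = - \frac{36272}{17}$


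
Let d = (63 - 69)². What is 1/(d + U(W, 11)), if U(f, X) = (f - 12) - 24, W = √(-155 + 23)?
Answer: -I*√33/66 ≈ -0.087039*I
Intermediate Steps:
W = 2*I*√33 (W = √(-132) = 2*I*√33 ≈ 11.489*I)
U(f, X) = -36 + f (U(f, X) = (-12 + f) - 24 = -36 + f)
d = 36 (d = (-6)² = 36)
1/(d + U(W, 11)) = 1/(36 + (-36 + 2*I*√33)) = 1/(2*I*√33) = -I*√33/66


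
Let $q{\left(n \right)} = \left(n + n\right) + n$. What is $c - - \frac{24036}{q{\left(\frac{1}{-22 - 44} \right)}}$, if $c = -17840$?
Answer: $-546632$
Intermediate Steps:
$q{\left(n \right)} = 3 n$ ($q{\left(n \right)} = 2 n + n = 3 n$)
$c - - \frac{24036}{q{\left(\frac{1}{-22 - 44} \right)}} = -17840 - - \frac{24036}{3 \frac{1}{-22 - 44}} = -17840 - - \frac{24036}{3 \frac{1}{-66}} = -17840 - - \frac{24036}{3 \left(- \frac{1}{66}\right)} = -17840 - - \frac{24036}{- \frac{1}{22}} = -17840 - \left(-24036\right) \left(-22\right) = -17840 - 528792 = -546632$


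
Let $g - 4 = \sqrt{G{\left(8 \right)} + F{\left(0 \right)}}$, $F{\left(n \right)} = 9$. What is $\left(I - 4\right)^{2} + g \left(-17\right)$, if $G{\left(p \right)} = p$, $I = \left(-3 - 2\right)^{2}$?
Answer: $373 - 17 \sqrt{17} \approx 302.91$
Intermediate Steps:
$I = 25$ ($I = \left(-5\right)^{2} = 25$)
$g = 4 + \sqrt{17}$ ($g = 4 + \sqrt{8 + 9} = 4 + \sqrt{17} \approx 8.1231$)
$\left(I - 4\right)^{2} + g \left(-17\right) = \left(25 - 4\right)^{2} + \left(4 + \sqrt{17}\right) \left(-17\right) = 21^{2} - \left(68 + 17 \sqrt{17}\right) = 441 - \left(68 + 17 \sqrt{17}\right) = 373 - 17 \sqrt{17}$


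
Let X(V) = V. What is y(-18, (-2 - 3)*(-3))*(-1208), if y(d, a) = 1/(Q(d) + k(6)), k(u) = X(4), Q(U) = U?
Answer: 604/7 ≈ 86.286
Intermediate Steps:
k(u) = 4
y(d, a) = 1/(4 + d) (y(d, a) = 1/(d + 4) = 1/(4 + d))
y(-18, (-2 - 3)*(-3))*(-1208) = -1208/(4 - 18) = -1208/(-14) = -1/14*(-1208) = 604/7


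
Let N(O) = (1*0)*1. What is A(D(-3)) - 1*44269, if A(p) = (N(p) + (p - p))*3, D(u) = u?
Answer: -44269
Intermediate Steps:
N(O) = 0 (N(O) = 0*1 = 0)
A(p) = 0 (A(p) = (0 + (p - p))*3 = (0 + 0)*3 = 0*3 = 0)
A(D(-3)) - 1*44269 = 0 - 1*44269 = 0 - 44269 = -44269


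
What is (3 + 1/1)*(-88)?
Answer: -352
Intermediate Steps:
(3 + 1/1)*(-88) = (3 + 1)*(-88) = 4*(-88) = -352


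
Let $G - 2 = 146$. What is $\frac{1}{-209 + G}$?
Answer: $- \frac{1}{61} \approx -0.016393$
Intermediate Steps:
$G = 148$ ($G = 2 + 146 = 148$)
$\frac{1}{-209 + G} = \frac{1}{-209 + 148} = \frac{1}{-61} = - \frac{1}{61}$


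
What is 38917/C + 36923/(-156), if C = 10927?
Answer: -397386569/1704612 ≈ -233.12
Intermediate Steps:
38917/C + 36923/(-156) = 38917/10927 + 36923/(-156) = 38917*(1/10927) + 36923*(-1/156) = 38917/10927 - 36923/156 = -397386569/1704612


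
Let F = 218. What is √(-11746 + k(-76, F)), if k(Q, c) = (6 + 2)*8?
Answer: 3*I*√1298 ≈ 108.08*I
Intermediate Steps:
k(Q, c) = 64 (k(Q, c) = 8*8 = 64)
√(-11746 + k(-76, F)) = √(-11746 + 64) = √(-11682) = 3*I*√1298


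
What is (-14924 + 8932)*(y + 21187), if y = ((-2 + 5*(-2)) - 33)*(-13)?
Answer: -130457824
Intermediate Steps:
y = 585 (y = ((-2 - 10) - 33)*(-13) = (-12 - 33)*(-13) = -45*(-13) = 585)
(-14924 + 8932)*(y + 21187) = (-14924 + 8932)*(585 + 21187) = -5992*21772 = -130457824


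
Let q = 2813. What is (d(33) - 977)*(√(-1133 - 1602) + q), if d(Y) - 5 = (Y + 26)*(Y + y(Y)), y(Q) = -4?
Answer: 2078807 + 739*I*√2735 ≈ 2.0788e+6 + 38648.0*I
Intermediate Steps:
d(Y) = 5 + (-4 + Y)*(26 + Y) (d(Y) = 5 + (Y + 26)*(Y - 4) = 5 + (26 + Y)*(-4 + Y) = 5 + (-4 + Y)*(26 + Y))
(d(33) - 977)*(√(-1133 - 1602) + q) = ((-99 + 33² + 22*33) - 977)*(√(-1133 - 1602) + 2813) = ((-99 + 1089 + 726) - 977)*(√(-2735) + 2813) = (1716 - 977)*(I*√2735 + 2813) = 739*(2813 + I*√2735) = 2078807 + 739*I*√2735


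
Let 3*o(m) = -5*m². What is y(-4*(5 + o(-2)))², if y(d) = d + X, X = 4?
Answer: 1024/9 ≈ 113.78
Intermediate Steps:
o(m) = -5*m²/3 (o(m) = (-5*m²)/3 = -5*m²/3)
y(d) = 4 + d (y(d) = d + 4 = 4 + d)
y(-4*(5 + o(-2)))² = (4 - 4*(5 - 5/3*(-2)²))² = (4 - 4*(5 - 5/3*4))² = (4 - 4*(5 - 20/3))² = (4 - 4*(-5/3))² = (4 + 20/3)² = (32/3)² = 1024/9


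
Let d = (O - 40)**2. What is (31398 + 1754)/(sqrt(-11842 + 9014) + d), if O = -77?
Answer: 453817728/187391549 - 66304*I*sqrt(707)/187391549 ≈ 2.4218 - 0.009408*I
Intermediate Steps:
d = 13689 (d = (-77 - 40)**2 = (-117)**2 = 13689)
(31398 + 1754)/(sqrt(-11842 + 9014) + d) = (31398 + 1754)/(sqrt(-11842 + 9014) + 13689) = 33152/(sqrt(-2828) + 13689) = 33152/(2*I*sqrt(707) + 13689) = 33152/(13689 + 2*I*sqrt(707))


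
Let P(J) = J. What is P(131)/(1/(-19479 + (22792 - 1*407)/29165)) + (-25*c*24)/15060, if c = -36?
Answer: -3735823023050/1464083 ≈ -2.5516e+6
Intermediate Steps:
P(131)/(1/(-19479 + (22792 - 1*407)/29165)) + (-25*c*24)/15060 = 131/(1/(-19479 + (22792 - 1*407)/29165)) + (-25*(-36)*24)/15060 = 131/(1/(-19479 + (22792 - 407)*(1/29165))) + (900*24)*(1/15060) = 131/(1/(-19479 + 22385*(1/29165))) + 21600*(1/15060) = 131/(1/(-19479 + 4477/5833)) + 360/251 = 131/(1/(-113616530/5833)) + 360/251 = 131/(-5833/113616530) + 360/251 = 131*(-113616530/5833) + 360/251 = -14883765430/5833 + 360/251 = -3735823023050/1464083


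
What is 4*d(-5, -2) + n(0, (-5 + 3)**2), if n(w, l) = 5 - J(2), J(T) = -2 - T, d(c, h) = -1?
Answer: 5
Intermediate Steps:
n(w, l) = 9 (n(w, l) = 5 - (-2 - 1*2) = 5 - (-2 - 2) = 5 - 1*(-4) = 5 + 4 = 9)
4*d(-5, -2) + n(0, (-5 + 3)**2) = 4*(-1) + 9 = -4 + 9 = 5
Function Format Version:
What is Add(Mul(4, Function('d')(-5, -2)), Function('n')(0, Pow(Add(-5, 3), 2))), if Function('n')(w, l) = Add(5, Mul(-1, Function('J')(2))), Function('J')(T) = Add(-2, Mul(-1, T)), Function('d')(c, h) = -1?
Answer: 5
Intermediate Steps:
Function('n')(w, l) = 9 (Function('n')(w, l) = Add(5, Mul(-1, Add(-2, Mul(-1, 2)))) = Add(5, Mul(-1, Add(-2, -2))) = Add(5, Mul(-1, -4)) = Add(5, 4) = 9)
Add(Mul(4, Function('d')(-5, -2)), Function('n')(0, Pow(Add(-5, 3), 2))) = Add(Mul(4, -1), 9) = Add(-4, 9) = 5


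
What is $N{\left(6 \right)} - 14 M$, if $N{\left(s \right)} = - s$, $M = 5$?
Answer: $-76$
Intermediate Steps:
$N{\left(6 \right)} - 14 M = \left(-1\right) 6 - 70 = -6 - 70 = -76$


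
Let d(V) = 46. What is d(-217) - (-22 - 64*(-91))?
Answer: -5756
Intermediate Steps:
d(-217) - (-22 - 64*(-91)) = 46 - (-22 - 64*(-91)) = 46 - (-22 + 5824) = 46 - 1*5802 = 46 - 5802 = -5756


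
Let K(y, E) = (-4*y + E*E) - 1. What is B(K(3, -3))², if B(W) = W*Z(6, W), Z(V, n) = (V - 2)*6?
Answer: 9216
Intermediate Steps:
Z(V, n) = -12 + 6*V (Z(V, n) = (-2 + V)*6 = -12 + 6*V)
K(y, E) = -1 + E² - 4*y (K(y, E) = (-4*y + E²) - 1 = (E² - 4*y) - 1 = -1 + E² - 4*y)
B(W) = 24*W (B(W) = W*(-12 + 6*6) = W*(-12 + 36) = W*24 = 24*W)
B(K(3, -3))² = (24*(-1 + (-3)² - 4*3))² = (24*(-1 + 9 - 12))² = (24*(-4))² = (-96)² = 9216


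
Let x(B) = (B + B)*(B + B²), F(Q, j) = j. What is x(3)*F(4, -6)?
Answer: -432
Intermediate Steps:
x(B) = 2*B*(B + B²) (x(B) = (2*B)*(B + B²) = 2*B*(B + B²))
x(3)*F(4, -6) = (2*3²*(1 + 3))*(-6) = (2*9*4)*(-6) = 72*(-6) = -432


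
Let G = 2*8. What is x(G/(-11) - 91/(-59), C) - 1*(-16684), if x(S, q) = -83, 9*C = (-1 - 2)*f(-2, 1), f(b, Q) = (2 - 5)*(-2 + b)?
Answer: 16601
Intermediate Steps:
G = 16
f(b, Q) = 6 - 3*b (f(b, Q) = -3*(-2 + b) = 6 - 3*b)
C = -4 (C = ((-1 - 2)*(6 - 3*(-2)))/9 = (-3*(6 + 6))/9 = (-3*12)/9 = (⅑)*(-36) = -4)
x(G/(-11) - 91/(-59), C) - 1*(-16684) = -83 - 1*(-16684) = -83 + 16684 = 16601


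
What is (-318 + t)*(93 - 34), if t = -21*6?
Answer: -26196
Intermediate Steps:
t = -126
(-318 + t)*(93 - 34) = (-318 - 126)*(93 - 34) = -444*59 = -26196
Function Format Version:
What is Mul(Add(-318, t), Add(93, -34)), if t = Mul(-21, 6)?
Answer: -26196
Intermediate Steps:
t = -126
Mul(Add(-318, t), Add(93, -34)) = Mul(Add(-318, -126), Add(93, -34)) = Mul(-444, 59) = -26196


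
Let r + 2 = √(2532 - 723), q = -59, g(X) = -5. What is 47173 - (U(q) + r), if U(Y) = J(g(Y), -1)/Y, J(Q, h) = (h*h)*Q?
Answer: 2783320/59 - 3*√201 ≈ 47132.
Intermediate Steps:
r = -2 + 3*√201 (r = -2 + √(2532 - 723) = -2 + √1809 = -2 + 3*√201 ≈ 40.532)
J(Q, h) = Q*h² (J(Q, h) = h²*Q = Q*h²)
U(Y) = -5/Y (U(Y) = (-5*(-1)²)/Y = (-5*1)/Y = -5/Y)
47173 - (U(q) + r) = 47173 - (-5/(-59) + (-2 + 3*√201)) = 47173 - (-5*(-1/59) + (-2 + 3*√201)) = 47173 - (5/59 + (-2 + 3*√201)) = 47173 - (-113/59 + 3*√201) = 47173 + (113/59 - 3*√201) = 2783320/59 - 3*√201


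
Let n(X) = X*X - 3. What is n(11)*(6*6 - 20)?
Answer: 1888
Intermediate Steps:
n(X) = -3 + X² (n(X) = X² - 3 = -3 + X²)
n(11)*(6*6 - 20) = (-3 + 11²)*(6*6 - 20) = (-3 + 121)*(36 - 20) = 118*16 = 1888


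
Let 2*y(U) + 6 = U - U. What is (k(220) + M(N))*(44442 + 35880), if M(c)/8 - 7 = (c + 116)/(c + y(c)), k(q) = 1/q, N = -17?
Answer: 13176459/10 ≈ 1.3176e+6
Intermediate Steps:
y(U) = -3 (y(U) = -3 + (U - U)/2 = -3 + (½)*0 = -3 + 0 = -3)
M(c) = 56 + 8*(116 + c)/(-3 + c) (M(c) = 56 + 8*((c + 116)/(c - 3)) = 56 + 8*((116 + c)/(-3 + c)) = 56 + 8*(116 + c)/(-3 + c))
(k(220) + M(N))*(44442 + 35880) = (1/220 + 8*(95 + 8*(-17))/(-3 - 17))*(44442 + 35880) = (1/220 + 8*(95 - 136)/(-20))*80322 = (1/220 + 8*(-1/20)*(-41))*80322 = (1/220 + 82/5)*80322 = (3609/220)*80322 = 13176459/10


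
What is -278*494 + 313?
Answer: -137019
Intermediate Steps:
-278*494 + 313 = -137332 + 313 = -137019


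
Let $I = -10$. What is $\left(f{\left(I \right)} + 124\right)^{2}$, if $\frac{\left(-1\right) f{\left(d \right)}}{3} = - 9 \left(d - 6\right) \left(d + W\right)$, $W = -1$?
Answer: $23775376$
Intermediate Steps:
$f{\left(d \right)} = - 3 \left(-1 + d\right) \left(54 - 9 d\right)$ ($f{\left(d \right)} = - 3 - 9 \left(d - 6\right) \left(d - 1\right) = - 3 - 9 \left(-6 + d\right) \left(-1 + d\right) = - 3 \left(54 - 9 d\right) \left(-1 + d\right) = - 3 \left(-1 + d\right) \left(54 - 9 d\right)$)
$\left(f{\left(I \right)} + 124\right)^{2} = \left(\left(162 - -1890 + 27 \left(-10\right)^{2}\right) + 124\right)^{2} = \left(\left(162 + 1890 + 27 \cdot 100\right) + 124\right)^{2} = \left(\left(162 + 1890 + 2700\right) + 124\right)^{2} = \left(4752 + 124\right)^{2} = 4876^{2} = 23775376$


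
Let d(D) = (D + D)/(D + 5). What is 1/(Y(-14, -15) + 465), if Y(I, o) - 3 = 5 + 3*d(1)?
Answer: 1/474 ≈ 0.0021097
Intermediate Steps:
d(D) = 2*D/(5 + D) (d(D) = (2*D)/(5 + D) = 2*D/(5 + D))
Y(I, o) = 9 (Y(I, o) = 3 + (5 + 3*(2*1/(5 + 1))) = 3 + (5 + 3*(2*1/6)) = 3 + (5 + 3*(2*1*(⅙))) = 3 + (5 + 3*(⅓)) = 3 + (5 + 1) = 3 + 6 = 9)
1/(Y(-14, -15) + 465) = 1/(9 + 465) = 1/474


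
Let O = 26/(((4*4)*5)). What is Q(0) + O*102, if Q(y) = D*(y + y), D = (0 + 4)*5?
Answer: 663/20 ≈ 33.150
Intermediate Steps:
D = 20 (D = 4*5 = 20)
O = 13/40 (O = 26/((16*5)) = 26/80 = 26*(1/80) = 13/40 ≈ 0.32500)
Q(y) = 40*y (Q(y) = 20*(y + y) = 20*(2*y) = 40*y)
Q(0) + O*102 = 40*0 + (13/40)*102 = 0 + 663/20 = 663/20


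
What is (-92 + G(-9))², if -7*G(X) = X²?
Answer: 525625/49 ≈ 10727.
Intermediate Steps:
G(X) = -X²/7
(-92 + G(-9))² = (-92 - ⅐*(-9)²)² = (-92 - ⅐*81)² = (-92 - 81/7)² = (-725/7)² = 525625/49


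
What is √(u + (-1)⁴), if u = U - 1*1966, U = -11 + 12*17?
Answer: 2*I*√443 ≈ 42.095*I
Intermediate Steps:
U = 193 (U = -11 + 204 = 193)
u = -1773 (u = 193 - 1*1966 = 193 - 1966 = -1773)
√(u + (-1)⁴) = √(-1773 + (-1)⁴) = √(-1773 + 1) = √(-1772) = 2*I*√443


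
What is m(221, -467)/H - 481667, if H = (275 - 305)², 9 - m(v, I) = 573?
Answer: -36125072/75 ≈ -4.8167e+5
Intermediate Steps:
m(v, I) = -564 (m(v, I) = 9 - 1*573 = 9 - 573 = -564)
H = 900 (H = (-30)² = 900)
m(221, -467)/H - 481667 = -564/900 - 481667 = -564*1/900 - 481667 = -47/75 - 481667 = -36125072/75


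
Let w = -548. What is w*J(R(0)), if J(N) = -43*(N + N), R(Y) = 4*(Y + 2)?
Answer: 377024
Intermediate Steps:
R(Y) = 8 + 4*Y (R(Y) = 4*(2 + Y) = 8 + 4*Y)
J(N) = -86*N
w*J(R(0)) = -(-47128)*(8 + 4*0) = -(-47128)*(8 + 0) = -(-47128)*8 = -548*(-688) = 377024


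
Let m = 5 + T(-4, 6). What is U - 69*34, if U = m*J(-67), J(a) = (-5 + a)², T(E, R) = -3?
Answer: 8022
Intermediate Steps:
m = 2 (m = 5 - 3 = 2)
U = 10368 (U = 2*(-5 - 67)² = 2*(-72)² = 2*5184 = 10368)
U - 69*34 = 10368 - 69*34 = 10368 - 2346 = 8022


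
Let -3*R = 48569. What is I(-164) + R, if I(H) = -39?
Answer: -48686/3 ≈ -16229.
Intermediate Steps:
R = -48569/3 (R = -⅓*48569 = -48569/3 ≈ -16190.)
I(-164) + R = -39 - 48569/3 = -48686/3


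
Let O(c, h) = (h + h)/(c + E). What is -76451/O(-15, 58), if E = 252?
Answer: -18118887/116 ≈ -1.5620e+5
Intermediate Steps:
O(c, h) = 2*h/(252 + c) (O(c, h) = (h + h)/(c + 252) = (2*h)/(252 + c) = 2*h/(252 + c))
-76451/O(-15, 58) = -76451/(2*58/(252 - 15)) = -76451/(2*58/237) = -76451/(2*58*(1/237)) = -76451/116/237 = -76451*237/116 = -18118887/116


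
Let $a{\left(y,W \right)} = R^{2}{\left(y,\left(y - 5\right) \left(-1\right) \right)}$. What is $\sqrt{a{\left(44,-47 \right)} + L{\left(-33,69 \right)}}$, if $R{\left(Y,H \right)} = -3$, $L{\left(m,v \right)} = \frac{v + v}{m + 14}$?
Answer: $\frac{\sqrt{627}}{19} \approx 1.3179$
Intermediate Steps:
$L{\left(m,v \right)} = \frac{2 v}{14 + m}$
$a{\left(y,W \right)} = 9$ ($a{\left(y,W \right)} = \left(-3\right)^{2} = 9$)
$\sqrt{a{\left(44,-47 \right)} + L{\left(-33,69 \right)}} = \sqrt{9 + 2 \cdot 69 \frac{1}{14 - 33}} = \sqrt{9 + 2 \cdot 69 \frac{1}{-19}} = \sqrt{9 + 2 \cdot 69 \left(- \frac{1}{19}\right)} = \sqrt{9 - \frac{138}{19}} = \sqrt{\frac{33}{19}} = \frac{\sqrt{627}}{19}$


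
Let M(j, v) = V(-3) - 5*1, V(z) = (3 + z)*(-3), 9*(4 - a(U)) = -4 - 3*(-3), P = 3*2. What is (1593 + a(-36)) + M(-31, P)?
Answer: 14323/9 ≈ 1591.4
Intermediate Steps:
P = 6
a(U) = 31/9 (a(U) = 4 - (-4 - 3*(-3))/9 = 4 - (-4 + 9)/9 = 4 - 1/9*5 = 4 - 5/9 = 31/9)
V(z) = -9 - 3*z
M(j, v) = -5 (M(j, v) = (-9 - 3*(-3)) - 5*1 = (-9 + 9) - 5 = 0 - 5 = -5)
(1593 + a(-36)) + M(-31, P) = (1593 + 31/9) - 5 = 14368/9 - 5 = 14323/9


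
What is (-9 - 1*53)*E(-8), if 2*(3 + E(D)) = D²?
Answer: -1798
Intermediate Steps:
E(D) = -3 + D²/2
(-9 - 1*53)*E(-8) = (-9 - 1*53)*(-3 + (½)*(-8)²) = (-9 - 53)*(-3 + (½)*64) = -62*(-3 + 32) = -62*29 = -1798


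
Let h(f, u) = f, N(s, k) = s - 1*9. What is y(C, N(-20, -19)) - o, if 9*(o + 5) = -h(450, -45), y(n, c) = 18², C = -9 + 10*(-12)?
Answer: 379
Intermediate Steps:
N(s, k) = -9 + s (N(s, k) = s - 9 = -9 + s)
C = -129 (C = -9 - 120 = -129)
y(n, c) = 324
o = -55 (o = -5 + (-1*450)/9 = -5 + (⅑)*(-450) = -5 - 50 = -55)
y(C, N(-20, -19)) - o = 324 - 1*(-55) = 324 + 55 = 379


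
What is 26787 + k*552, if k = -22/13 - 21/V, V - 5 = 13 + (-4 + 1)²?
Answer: 991517/39 ≈ 25424.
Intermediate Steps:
V = 27 (V = 5 + (13 + (-4 + 1)²) = 5 + (13 + (-3)²) = 5 + (13 + 9) = 5 + 22 = 27)
k = -289/117 (k = -22/13 - 21/27 = -22*1/13 - 21*1/27 = -22/13 - 7/9 = -289/117 ≈ -2.4701)
26787 + k*552 = 26787 - 289/117*552 = 26787 - 53176/39 = 991517/39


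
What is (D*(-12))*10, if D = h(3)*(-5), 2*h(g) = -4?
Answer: -1200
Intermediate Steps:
h(g) = -2 (h(g) = (1/2)*(-4) = -2)
D = 10 (D = -2*(-5) = 10)
(D*(-12))*10 = (10*(-12))*10 = -120*10 = -1200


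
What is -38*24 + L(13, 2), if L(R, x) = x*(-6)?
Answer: -924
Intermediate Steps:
L(R, x) = -6*x
-38*24 + L(13, 2) = -38*24 - 6*2 = -912 - 12 = -924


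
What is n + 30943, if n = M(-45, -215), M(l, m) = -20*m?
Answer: 35243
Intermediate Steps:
n = 4300 (n = -20*(-215) = 4300)
n + 30943 = 4300 + 30943 = 35243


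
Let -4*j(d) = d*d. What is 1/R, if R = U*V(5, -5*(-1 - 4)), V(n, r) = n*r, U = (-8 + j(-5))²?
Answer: 16/406125 ≈ 3.9397e-5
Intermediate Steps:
j(d) = -d²/4 (j(d) = -d*d/4 = -d²/4)
U = 3249/16 (U = (-8 - ¼*(-5)²)² = (-8 - ¼*25)² = (-8 - 25/4)² = (-57/4)² = 3249/16 ≈ 203.06)
R = 406125/16 (R = 3249*(5*(-5*(-1 - 4)))/16 = 3249*(5*(-5*(-5)))/16 = 3249*(5*25)/16 = (3249/16)*125 = 406125/16 ≈ 25383.)
1/R = 1/(406125/16) = 16/406125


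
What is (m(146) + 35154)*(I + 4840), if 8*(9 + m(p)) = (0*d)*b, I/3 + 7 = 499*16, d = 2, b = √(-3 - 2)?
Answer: 1011156795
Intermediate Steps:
b = I*√5 (b = √(-5) = I*√5 ≈ 2.2361*I)
I = 23931 (I = -21 + 3*(499*16) = -21 + 3*7984 = -21 + 23952 = 23931)
m(p) = -9 (m(p) = -9 + ((0*2)*(I*√5))/8 = -9 + (0*(I*√5))/8 = -9 + (⅛)*0 = -9 + 0 = -9)
(m(146) + 35154)*(I + 4840) = (-9 + 35154)*(23931 + 4840) = 35145*28771 = 1011156795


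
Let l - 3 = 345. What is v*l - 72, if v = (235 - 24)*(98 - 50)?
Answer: 3524472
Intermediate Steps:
l = 348 (l = 3 + 345 = 348)
v = 10128 (v = 211*48 = 10128)
v*l - 72 = 10128*348 - 72 = 3524544 - 72 = 3524472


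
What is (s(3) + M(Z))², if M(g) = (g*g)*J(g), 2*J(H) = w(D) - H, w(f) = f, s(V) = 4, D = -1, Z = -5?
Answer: 2916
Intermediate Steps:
J(H) = -½ - H/2 (J(H) = (-1 - H)/2 = -½ - H/2)
M(g) = g²*(-½ - g/2) (M(g) = (g*g)*(-½ - g/2) = g²*(-½ - g/2))
(s(3) + M(Z))² = (4 + (½)*(-5)²*(-1 - 1*(-5)))² = (4 + (½)*25*(-1 + 5))² = (4 + (½)*25*4)² = (4 + 50)² = 54² = 2916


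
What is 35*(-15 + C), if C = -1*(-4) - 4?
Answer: -525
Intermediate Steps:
C = 0 (C = 4 - 4 = 0)
35*(-15 + C) = 35*(-15 + 0) = 35*(-15) = -525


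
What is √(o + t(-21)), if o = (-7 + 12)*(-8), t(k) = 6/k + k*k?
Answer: √19635/7 ≈ 20.018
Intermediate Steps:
t(k) = k² + 6/k (t(k) = 6/k + k² = k² + 6/k)
o = -40 (o = 5*(-8) = -40)
√(o + t(-21)) = √(-40 + (6 + (-21)³)/(-21)) = √(-40 - (6 - 9261)/21) = √(-40 - 1/21*(-9255)) = √(-40 + 3085/7) = √(2805/7) = √19635/7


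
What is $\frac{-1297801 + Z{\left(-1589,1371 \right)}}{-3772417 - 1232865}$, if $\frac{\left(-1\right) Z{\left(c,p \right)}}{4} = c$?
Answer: $\frac{1291445}{5005282} \approx 0.25802$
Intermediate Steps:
$Z{\left(c,p \right)} = - 4 c$
$\frac{-1297801 + Z{\left(-1589,1371 \right)}}{-3772417 - 1232865} = \frac{-1297801 - -6356}{-3772417 - 1232865} = \frac{-1297801 + 6356}{-3772417 - 1232865} = - \frac{1291445}{-5005282} = \left(-1291445\right) \left(- \frac{1}{5005282}\right) = \frac{1291445}{5005282}$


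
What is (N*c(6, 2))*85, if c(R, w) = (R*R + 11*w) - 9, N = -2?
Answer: -8330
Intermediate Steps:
c(R, w) = -9 + R² + 11*w (c(R, w) = (R² + 11*w) - 9 = -9 + R² + 11*w)
(N*c(6, 2))*85 = -2*(-9 + 6² + 11*2)*85 = -2*(-9 + 36 + 22)*85 = -2*49*85 = -98*85 = -8330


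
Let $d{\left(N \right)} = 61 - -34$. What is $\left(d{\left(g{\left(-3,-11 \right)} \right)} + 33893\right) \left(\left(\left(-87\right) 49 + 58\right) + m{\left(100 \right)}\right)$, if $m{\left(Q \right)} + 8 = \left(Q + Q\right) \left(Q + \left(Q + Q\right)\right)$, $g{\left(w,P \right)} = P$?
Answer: $1896088556$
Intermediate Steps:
$d{\left(N \right)} = 95$ ($d{\left(N \right)} = 61 + 34 = 95$)
$m{\left(Q \right)} = -8 + 6 Q^{2}$ ($m{\left(Q \right)} = -8 + \left(Q + Q\right) \left(Q + \left(Q + Q\right)\right) = -8 + 2 Q \left(Q + 2 Q\right) = -8 + 2 Q 3 Q = -8 + 6 Q^{2}$)
$\left(d{\left(g{\left(-3,-11 \right)} \right)} + 33893\right) \left(\left(\left(-87\right) 49 + 58\right) + m{\left(100 \right)}\right) = \left(95 + 33893\right) \left(\left(\left(-87\right) 49 + 58\right) - \left(8 - 6 \cdot 100^{2}\right)\right) = 33988 \left(\left(-4263 + 58\right) + \left(-8 + 6 \cdot 10000\right)\right) = 33988 \left(-4205 + \left(-8 + 60000\right)\right) = 33988 \left(-4205 + 59992\right) = 33988 \cdot 55787 = 1896088556$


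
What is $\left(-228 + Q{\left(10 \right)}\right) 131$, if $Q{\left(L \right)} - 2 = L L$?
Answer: $-16506$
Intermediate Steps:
$Q{\left(L \right)} = 2 + L^{2}$ ($Q{\left(L \right)} = 2 + L L = 2 + L^{2}$)
$\left(-228 + Q{\left(10 \right)}\right) 131 = \left(-228 + \left(2 + 10^{2}\right)\right) 131 = \left(-228 + \left(2 + 100\right)\right) 131 = \left(-228 + 102\right) 131 = \left(-126\right) 131 = -16506$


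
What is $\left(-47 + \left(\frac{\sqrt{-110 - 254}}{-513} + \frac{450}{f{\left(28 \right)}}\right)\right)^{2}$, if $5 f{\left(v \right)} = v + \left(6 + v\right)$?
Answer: $\frac{29007190052}{252905409} + \frac{1328 i \sqrt{91}}{15903} \approx 114.7 + 0.7966 i$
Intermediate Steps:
$f{\left(v \right)} = \frac{6}{5} + \frac{2 v}{5}$ ($f{\left(v \right)} = \frac{v + \left(6 + v\right)}{5} = \frac{6 + 2 v}{5} = \frac{6}{5} + \frac{2 v}{5}$)
$\left(-47 + \left(\frac{\sqrt{-110 - 254}}{-513} + \frac{450}{f{\left(28 \right)}}\right)\right)^{2} = \left(-47 + \left(\frac{\sqrt{-110 - 254}}{-513} + \frac{450}{\frac{6}{5} + \frac{2}{5} \cdot 28}\right)\right)^{2} = \left(-47 + \left(\sqrt{-364} \left(- \frac{1}{513}\right) + \frac{450}{\frac{6}{5} + \frac{56}{5}}\right)\right)^{2} = \left(-47 + \left(2 i \sqrt{91} \left(- \frac{1}{513}\right) + \frac{450}{\frac{62}{5}}\right)\right)^{2} = \left(-47 + \left(- \frac{2 i \sqrt{91}}{513} + 450 \cdot \frac{5}{62}\right)\right)^{2} = \left(-47 + \left(- \frac{2 i \sqrt{91}}{513} + \frac{1125}{31}\right)\right)^{2} = \left(-47 + \left(\frac{1125}{31} - \frac{2 i \sqrt{91}}{513}\right)\right)^{2} = \left(- \frac{332}{31} - \frac{2 i \sqrt{91}}{513}\right)^{2}$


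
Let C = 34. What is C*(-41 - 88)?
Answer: -4386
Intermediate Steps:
C*(-41 - 88) = 34*(-41 - 88) = 34*(-129) = -4386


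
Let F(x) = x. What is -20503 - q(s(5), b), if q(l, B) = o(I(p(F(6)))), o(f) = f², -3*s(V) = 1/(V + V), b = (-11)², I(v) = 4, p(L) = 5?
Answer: -20519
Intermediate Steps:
b = 121
s(V) = -1/(6*V) (s(V) = -1/(3*(V + V)) = -1/(2*V)/3 = -1/(6*V))
q(l, B) = 16 (q(l, B) = 4² = 16)
-20503 - q(s(5), b) = -20503 - 1*16 = -20503 - 16 = -20519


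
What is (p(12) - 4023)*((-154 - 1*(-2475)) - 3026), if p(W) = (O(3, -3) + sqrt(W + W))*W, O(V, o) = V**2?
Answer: 2760075 - 16920*sqrt(6) ≈ 2.7186e+6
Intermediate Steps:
p(W) = W*(9 + sqrt(2)*sqrt(W)) (p(W) = (3**2 + sqrt(W + W))*W = (9 + sqrt(2*W))*W = (9 + sqrt(2)*sqrt(W))*W = W*(9 + sqrt(2)*sqrt(W)))
(p(12) - 4023)*((-154 - 1*(-2475)) - 3026) = ((9*12 + sqrt(2)*12**(3/2)) - 4023)*((-154 - 1*(-2475)) - 3026) = ((108 + sqrt(2)*(24*sqrt(3))) - 4023)*((-154 + 2475) - 3026) = ((108 + 24*sqrt(6)) - 4023)*(2321 - 3026) = (-3915 + 24*sqrt(6))*(-705) = 2760075 - 16920*sqrt(6)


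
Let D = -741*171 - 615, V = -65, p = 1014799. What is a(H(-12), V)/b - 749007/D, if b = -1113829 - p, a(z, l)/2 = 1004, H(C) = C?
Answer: 132841800149/22585807394 ≈ 5.8817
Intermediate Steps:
a(z, l) = 2008 (a(z, l) = 2*1004 = 2008)
b = -2128628 (b = -1113829 - 1*1014799 = -1113829 - 1014799 = -2128628)
D = -127326 (D = -126711 - 615 = -127326)
a(H(-12), V)/b - 749007/D = 2008/(-2128628) - 749007/(-127326) = 2008*(-1/2128628) - 749007*(-1/127326) = -502/532157 + 249669/42442 = 132841800149/22585807394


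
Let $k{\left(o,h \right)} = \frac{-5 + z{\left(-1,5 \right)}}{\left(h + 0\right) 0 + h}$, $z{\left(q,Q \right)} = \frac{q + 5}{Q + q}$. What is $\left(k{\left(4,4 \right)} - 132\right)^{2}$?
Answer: $17689$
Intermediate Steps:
$z{\left(q,Q \right)} = \frac{5 + q}{Q + q}$
$k{\left(o,h \right)} = - \frac{4}{h}$ ($k{\left(o,h \right)} = \frac{-5 + \frac{5 - 1}{5 - 1}}{\left(h + 0\right) 0 + h} = \frac{-5 + \frac{1}{4} \cdot 4}{h 0 + h} = \frac{-5 + \frac{1}{4} \cdot 4}{0 + h} = \frac{-5 + 1}{h} = - \frac{4}{h}$)
$\left(k{\left(4,4 \right)} - 132\right)^{2} = \left(- \frac{4}{4} - 132\right)^{2} = \left(\left(-4\right) \frac{1}{4} - 132\right)^{2} = \left(-1 - 132\right)^{2} = \left(-133\right)^{2} = 17689$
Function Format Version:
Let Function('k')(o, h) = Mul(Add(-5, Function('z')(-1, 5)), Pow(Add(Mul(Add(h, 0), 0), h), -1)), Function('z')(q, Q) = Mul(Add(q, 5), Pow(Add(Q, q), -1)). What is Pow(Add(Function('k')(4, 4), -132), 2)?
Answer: 17689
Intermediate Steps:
Function('z')(q, Q) = Mul(Pow(Add(Q, q), -1), Add(5, q)) (Function('z')(q, Q) = Mul(Add(5, q), Pow(Add(Q, q), -1)) = Mul(Pow(Add(Q, q), -1), Add(5, q)))
Function('k')(o, h) = Mul(-4, Pow(h, -1)) (Function('k')(o, h) = Mul(Add(-5, Mul(Pow(Add(5, -1), -1), Add(5, -1))), Pow(Add(Mul(Add(h, 0), 0), h), -1)) = Mul(Add(-5, Mul(Pow(4, -1), 4)), Pow(Add(Mul(h, 0), h), -1)) = Mul(Add(-5, Mul(Rational(1, 4), 4)), Pow(Add(0, h), -1)) = Mul(Add(-5, 1), Pow(h, -1)) = Mul(-4, Pow(h, -1)))
Pow(Add(Function('k')(4, 4), -132), 2) = Pow(Add(Mul(-4, Pow(4, -1)), -132), 2) = Pow(Add(Mul(-4, Rational(1, 4)), -132), 2) = Pow(Add(-1, -132), 2) = Pow(-133, 2) = 17689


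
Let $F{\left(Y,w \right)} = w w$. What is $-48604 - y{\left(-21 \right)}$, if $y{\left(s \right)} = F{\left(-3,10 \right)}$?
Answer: $-48704$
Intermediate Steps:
$F{\left(Y,w \right)} = w^{2}$
$y{\left(s \right)} = 100$ ($y{\left(s \right)} = 10^{2} = 100$)
$-48604 - y{\left(-21 \right)} = -48604 - 100 = -48704$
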